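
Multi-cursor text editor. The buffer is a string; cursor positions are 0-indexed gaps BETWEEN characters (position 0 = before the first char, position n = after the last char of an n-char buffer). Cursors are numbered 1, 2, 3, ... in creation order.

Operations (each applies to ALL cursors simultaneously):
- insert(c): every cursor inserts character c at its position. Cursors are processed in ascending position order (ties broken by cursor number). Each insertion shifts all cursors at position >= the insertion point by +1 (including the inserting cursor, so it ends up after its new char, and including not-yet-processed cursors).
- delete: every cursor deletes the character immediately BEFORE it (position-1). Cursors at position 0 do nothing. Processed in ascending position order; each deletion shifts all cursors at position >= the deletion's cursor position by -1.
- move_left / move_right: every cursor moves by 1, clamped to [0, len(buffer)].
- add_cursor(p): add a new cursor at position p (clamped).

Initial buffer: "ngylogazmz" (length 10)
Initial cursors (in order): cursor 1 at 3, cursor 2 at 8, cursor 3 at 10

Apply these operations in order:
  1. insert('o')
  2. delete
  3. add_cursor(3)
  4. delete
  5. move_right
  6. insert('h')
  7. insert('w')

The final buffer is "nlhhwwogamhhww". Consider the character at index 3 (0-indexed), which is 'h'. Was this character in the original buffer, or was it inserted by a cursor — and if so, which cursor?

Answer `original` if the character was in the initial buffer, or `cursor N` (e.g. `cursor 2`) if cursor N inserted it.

After op 1 (insert('o')): buffer="ngyologazomzo" (len 13), cursors c1@4 c2@10 c3@13, authorship ...1.....2..3
After op 2 (delete): buffer="ngylogazmz" (len 10), cursors c1@3 c2@8 c3@10, authorship ..........
After op 3 (add_cursor(3)): buffer="ngylogazmz" (len 10), cursors c1@3 c4@3 c2@8 c3@10, authorship ..........
After op 4 (delete): buffer="nlogam" (len 6), cursors c1@1 c4@1 c2@5 c3@6, authorship ......
After op 5 (move_right): buffer="nlogam" (len 6), cursors c1@2 c4@2 c2@6 c3@6, authorship ......
After op 6 (insert('h')): buffer="nlhhogamhh" (len 10), cursors c1@4 c4@4 c2@10 c3@10, authorship ..14....23
After op 7 (insert('w')): buffer="nlhhwwogamhhww" (len 14), cursors c1@6 c4@6 c2@14 c3@14, authorship ..1414....2323
Authorship (.=original, N=cursor N): . . 1 4 1 4 . . . . 2 3 2 3
Index 3: author = 4

Answer: cursor 4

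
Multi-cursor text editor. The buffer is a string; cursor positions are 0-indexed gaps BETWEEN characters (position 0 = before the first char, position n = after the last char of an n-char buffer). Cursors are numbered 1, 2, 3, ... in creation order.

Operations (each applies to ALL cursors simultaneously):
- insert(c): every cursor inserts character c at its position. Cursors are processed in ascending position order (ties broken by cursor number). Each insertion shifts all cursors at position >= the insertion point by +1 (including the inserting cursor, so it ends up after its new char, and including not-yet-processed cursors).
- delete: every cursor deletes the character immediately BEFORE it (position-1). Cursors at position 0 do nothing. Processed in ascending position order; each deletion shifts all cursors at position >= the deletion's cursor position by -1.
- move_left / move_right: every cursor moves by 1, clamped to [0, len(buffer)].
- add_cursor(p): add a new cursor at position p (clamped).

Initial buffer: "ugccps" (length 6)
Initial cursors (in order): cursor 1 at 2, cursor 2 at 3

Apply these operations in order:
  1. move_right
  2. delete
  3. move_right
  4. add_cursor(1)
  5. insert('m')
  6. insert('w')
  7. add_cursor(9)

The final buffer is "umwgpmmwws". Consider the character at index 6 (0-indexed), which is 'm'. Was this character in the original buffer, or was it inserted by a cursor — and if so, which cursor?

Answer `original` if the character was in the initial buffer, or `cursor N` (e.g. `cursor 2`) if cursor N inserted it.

Answer: cursor 2

Derivation:
After op 1 (move_right): buffer="ugccps" (len 6), cursors c1@3 c2@4, authorship ......
After op 2 (delete): buffer="ugps" (len 4), cursors c1@2 c2@2, authorship ....
After op 3 (move_right): buffer="ugps" (len 4), cursors c1@3 c2@3, authorship ....
After op 4 (add_cursor(1)): buffer="ugps" (len 4), cursors c3@1 c1@3 c2@3, authorship ....
After op 5 (insert('m')): buffer="umgpmms" (len 7), cursors c3@2 c1@6 c2@6, authorship .3..12.
After op 6 (insert('w')): buffer="umwgpmmwws" (len 10), cursors c3@3 c1@9 c2@9, authorship .33..1212.
After op 7 (add_cursor(9)): buffer="umwgpmmwws" (len 10), cursors c3@3 c1@9 c2@9 c4@9, authorship .33..1212.
Authorship (.=original, N=cursor N): . 3 3 . . 1 2 1 2 .
Index 6: author = 2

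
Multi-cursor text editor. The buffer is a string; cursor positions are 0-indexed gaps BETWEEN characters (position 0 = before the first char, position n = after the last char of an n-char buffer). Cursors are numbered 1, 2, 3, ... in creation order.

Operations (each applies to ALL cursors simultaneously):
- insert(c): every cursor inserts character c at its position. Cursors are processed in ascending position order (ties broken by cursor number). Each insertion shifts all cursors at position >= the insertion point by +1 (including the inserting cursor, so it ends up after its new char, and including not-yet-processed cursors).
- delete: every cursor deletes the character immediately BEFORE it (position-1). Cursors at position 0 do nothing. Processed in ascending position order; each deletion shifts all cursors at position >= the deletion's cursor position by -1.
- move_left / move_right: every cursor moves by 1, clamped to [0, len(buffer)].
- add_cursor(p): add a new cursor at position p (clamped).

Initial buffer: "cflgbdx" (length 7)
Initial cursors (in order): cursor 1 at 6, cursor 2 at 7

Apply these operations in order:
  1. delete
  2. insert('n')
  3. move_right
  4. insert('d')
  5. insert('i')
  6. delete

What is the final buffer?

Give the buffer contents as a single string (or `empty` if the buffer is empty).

Answer: cflgbnndd

Derivation:
After op 1 (delete): buffer="cflgb" (len 5), cursors c1@5 c2@5, authorship .....
After op 2 (insert('n')): buffer="cflgbnn" (len 7), cursors c1@7 c2@7, authorship .....12
After op 3 (move_right): buffer="cflgbnn" (len 7), cursors c1@7 c2@7, authorship .....12
After op 4 (insert('d')): buffer="cflgbnndd" (len 9), cursors c1@9 c2@9, authorship .....1212
After op 5 (insert('i')): buffer="cflgbnnddii" (len 11), cursors c1@11 c2@11, authorship .....121212
After op 6 (delete): buffer="cflgbnndd" (len 9), cursors c1@9 c2@9, authorship .....1212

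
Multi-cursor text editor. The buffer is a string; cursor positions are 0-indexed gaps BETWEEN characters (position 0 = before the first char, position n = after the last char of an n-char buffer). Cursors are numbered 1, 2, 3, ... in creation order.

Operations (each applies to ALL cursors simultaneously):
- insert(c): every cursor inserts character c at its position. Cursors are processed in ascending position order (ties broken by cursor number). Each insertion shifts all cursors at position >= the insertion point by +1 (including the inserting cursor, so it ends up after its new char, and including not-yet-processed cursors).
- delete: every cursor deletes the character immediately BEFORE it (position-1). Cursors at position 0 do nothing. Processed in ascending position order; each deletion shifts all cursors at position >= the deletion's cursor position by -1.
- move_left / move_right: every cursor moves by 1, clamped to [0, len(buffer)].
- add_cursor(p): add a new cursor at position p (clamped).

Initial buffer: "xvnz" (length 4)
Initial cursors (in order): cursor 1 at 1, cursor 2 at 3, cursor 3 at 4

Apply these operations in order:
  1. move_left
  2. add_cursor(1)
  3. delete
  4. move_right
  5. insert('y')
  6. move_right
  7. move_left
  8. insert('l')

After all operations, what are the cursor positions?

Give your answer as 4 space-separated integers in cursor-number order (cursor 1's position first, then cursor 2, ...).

After op 1 (move_left): buffer="xvnz" (len 4), cursors c1@0 c2@2 c3@3, authorship ....
After op 2 (add_cursor(1)): buffer="xvnz" (len 4), cursors c1@0 c4@1 c2@2 c3@3, authorship ....
After op 3 (delete): buffer="z" (len 1), cursors c1@0 c2@0 c3@0 c4@0, authorship .
After op 4 (move_right): buffer="z" (len 1), cursors c1@1 c2@1 c3@1 c4@1, authorship .
After op 5 (insert('y')): buffer="zyyyy" (len 5), cursors c1@5 c2@5 c3@5 c4@5, authorship .1234
After op 6 (move_right): buffer="zyyyy" (len 5), cursors c1@5 c2@5 c3@5 c4@5, authorship .1234
After op 7 (move_left): buffer="zyyyy" (len 5), cursors c1@4 c2@4 c3@4 c4@4, authorship .1234
After op 8 (insert('l')): buffer="zyyylllly" (len 9), cursors c1@8 c2@8 c3@8 c4@8, authorship .12312344

Answer: 8 8 8 8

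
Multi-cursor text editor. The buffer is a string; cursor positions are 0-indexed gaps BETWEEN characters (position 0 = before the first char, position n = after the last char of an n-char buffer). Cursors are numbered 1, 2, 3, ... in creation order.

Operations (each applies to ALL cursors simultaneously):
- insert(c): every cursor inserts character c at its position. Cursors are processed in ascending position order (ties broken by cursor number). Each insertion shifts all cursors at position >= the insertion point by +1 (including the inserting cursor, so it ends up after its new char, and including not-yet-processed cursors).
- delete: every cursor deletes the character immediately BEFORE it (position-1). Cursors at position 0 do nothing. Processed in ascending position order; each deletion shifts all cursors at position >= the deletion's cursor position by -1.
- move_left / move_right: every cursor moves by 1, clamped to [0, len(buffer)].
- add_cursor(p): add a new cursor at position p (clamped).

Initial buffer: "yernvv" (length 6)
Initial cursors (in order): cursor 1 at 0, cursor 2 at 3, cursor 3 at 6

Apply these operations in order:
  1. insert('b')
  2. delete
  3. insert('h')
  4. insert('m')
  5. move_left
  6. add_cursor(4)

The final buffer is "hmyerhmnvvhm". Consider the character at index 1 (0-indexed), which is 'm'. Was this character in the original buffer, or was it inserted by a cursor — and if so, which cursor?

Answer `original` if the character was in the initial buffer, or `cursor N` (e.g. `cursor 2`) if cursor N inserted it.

Answer: cursor 1

Derivation:
After op 1 (insert('b')): buffer="byerbnvvb" (len 9), cursors c1@1 c2@5 c3@9, authorship 1...2...3
After op 2 (delete): buffer="yernvv" (len 6), cursors c1@0 c2@3 c3@6, authorship ......
After op 3 (insert('h')): buffer="hyerhnvvh" (len 9), cursors c1@1 c2@5 c3@9, authorship 1...2...3
After op 4 (insert('m')): buffer="hmyerhmnvvhm" (len 12), cursors c1@2 c2@7 c3@12, authorship 11...22...33
After op 5 (move_left): buffer="hmyerhmnvvhm" (len 12), cursors c1@1 c2@6 c3@11, authorship 11...22...33
After op 6 (add_cursor(4)): buffer="hmyerhmnvvhm" (len 12), cursors c1@1 c4@4 c2@6 c3@11, authorship 11...22...33
Authorship (.=original, N=cursor N): 1 1 . . . 2 2 . . . 3 3
Index 1: author = 1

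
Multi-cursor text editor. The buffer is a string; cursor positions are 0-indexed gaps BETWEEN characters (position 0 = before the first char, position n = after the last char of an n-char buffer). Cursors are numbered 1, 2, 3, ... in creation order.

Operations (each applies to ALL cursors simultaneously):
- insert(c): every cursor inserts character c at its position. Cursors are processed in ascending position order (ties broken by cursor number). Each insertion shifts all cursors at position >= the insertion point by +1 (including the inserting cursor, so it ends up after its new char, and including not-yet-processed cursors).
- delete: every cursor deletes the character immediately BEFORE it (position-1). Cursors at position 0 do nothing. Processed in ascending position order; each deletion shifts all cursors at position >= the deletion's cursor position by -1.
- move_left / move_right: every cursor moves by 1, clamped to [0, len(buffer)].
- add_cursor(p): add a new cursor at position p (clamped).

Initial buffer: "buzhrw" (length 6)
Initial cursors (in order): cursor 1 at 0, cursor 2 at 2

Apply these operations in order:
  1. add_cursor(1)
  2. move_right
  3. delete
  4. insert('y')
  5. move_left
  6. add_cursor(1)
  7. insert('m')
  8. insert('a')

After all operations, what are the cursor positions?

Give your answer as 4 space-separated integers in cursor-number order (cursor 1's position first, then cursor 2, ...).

Answer: 10 10 10 3

Derivation:
After op 1 (add_cursor(1)): buffer="buzhrw" (len 6), cursors c1@0 c3@1 c2@2, authorship ......
After op 2 (move_right): buffer="buzhrw" (len 6), cursors c1@1 c3@2 c2@3, authorship ......
After op 3 (delete): buffer="hrw" (len 3), cursors c1@0 c2@0 c3@0, authorship ...
After op 4 (insert('y')): buffer="yyyhrw" (len 6), cursors c1@3 c2@3 c3@3, authorship 123...
After op 5 (move_left): buffer="yyyhrw" (len 6), cursors c1@2 c2@2 c3@2, authorship 123...
After op 6 (add_cursor(1)): buffer="yyyhrw" (len 6), cursors c4@1 c1@2 c2@2 c3@2, authorship 123...
After op 7 (insert('m')): buffer="ymymmmyhrw" (len 10), cursors c4@2 c1@6 c2@6 c3@6, authorship 1421233...
After op 8 (insert('a')): buffer="ymaymmmaaayhrw" (len 14), cursors c4@3 c1@10 c2@10 c3@10, authorship 14421231233...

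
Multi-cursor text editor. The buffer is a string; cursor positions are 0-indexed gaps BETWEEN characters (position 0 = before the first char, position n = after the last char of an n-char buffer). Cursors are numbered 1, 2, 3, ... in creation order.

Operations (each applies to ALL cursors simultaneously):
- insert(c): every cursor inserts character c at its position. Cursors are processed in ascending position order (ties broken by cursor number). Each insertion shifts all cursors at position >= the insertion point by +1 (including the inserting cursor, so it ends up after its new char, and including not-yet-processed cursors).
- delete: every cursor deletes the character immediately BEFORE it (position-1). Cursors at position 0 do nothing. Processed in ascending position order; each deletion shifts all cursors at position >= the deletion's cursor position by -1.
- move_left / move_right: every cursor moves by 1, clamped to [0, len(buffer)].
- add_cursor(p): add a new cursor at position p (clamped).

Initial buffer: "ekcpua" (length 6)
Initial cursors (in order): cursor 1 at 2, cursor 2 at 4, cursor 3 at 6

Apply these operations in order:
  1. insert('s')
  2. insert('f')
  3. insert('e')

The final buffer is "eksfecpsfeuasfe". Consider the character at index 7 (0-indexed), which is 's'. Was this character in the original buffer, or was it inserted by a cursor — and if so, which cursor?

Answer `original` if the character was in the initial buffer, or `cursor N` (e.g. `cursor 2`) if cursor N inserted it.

After op 1 (insert('s')): buffer="ekscpsuas" (len 9), cursors c1@3 c2@6 c3@9, authorship ..1..2..3
After op 2 (insert('f')): buffer="eksfcpsfuasf" (len 12), cursors c1@4 c2@8 c3@12, authorship ..11..22..33
After op 3 (insert('e')): buffer="eksfecpsfeuasfe" (len 15), cursors c1@5 c2@10 c3@15, authorship ..111..222..333
Authorship (.=original, N=cursor N): . . 1 1 1 . . 2 2 2 . . 3 3 3
Index 7: author = 2

Answer: cursor 2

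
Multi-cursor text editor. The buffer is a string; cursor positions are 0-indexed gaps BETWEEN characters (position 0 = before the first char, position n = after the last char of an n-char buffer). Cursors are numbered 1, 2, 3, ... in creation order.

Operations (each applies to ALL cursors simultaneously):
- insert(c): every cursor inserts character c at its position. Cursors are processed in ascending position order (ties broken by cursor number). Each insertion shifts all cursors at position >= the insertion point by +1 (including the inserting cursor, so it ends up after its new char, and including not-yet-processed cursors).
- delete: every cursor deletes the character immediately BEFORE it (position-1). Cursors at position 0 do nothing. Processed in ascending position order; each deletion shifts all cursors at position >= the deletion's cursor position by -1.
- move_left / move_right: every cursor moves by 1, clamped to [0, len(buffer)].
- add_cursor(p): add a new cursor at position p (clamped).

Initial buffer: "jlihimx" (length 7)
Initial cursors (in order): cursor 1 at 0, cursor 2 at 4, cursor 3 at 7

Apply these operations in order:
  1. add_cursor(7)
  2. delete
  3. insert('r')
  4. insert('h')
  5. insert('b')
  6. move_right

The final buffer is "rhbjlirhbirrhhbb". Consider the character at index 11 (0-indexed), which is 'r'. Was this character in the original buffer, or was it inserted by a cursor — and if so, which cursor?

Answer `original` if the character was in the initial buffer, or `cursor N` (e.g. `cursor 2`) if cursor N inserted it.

Answer: cursor 4

Derivation:
After op 1 (add_cursor(7)): buffer="jlihimx" (len 7), cursors c1@0 c2@4 c3@7 c4@7, authorship .......
After op 2 (delete): buffer="jlii" (len 4), cursors c1@0 c2@3 c3@4 c4@4, authorship ....
After op 3 (insert('r')): buffer="rjlirirr" (len 8), cursors c1@1 c2@5 c3@8 c4@8, authorship 1...2.34
After op 4 (insert('h')): buffer="rhjlirhirrhh" (len 12), cursors c1@2 c2@7 c3@12 c4@12, authorship 11...22.3434
After op 5 (insert('b')): buffer="rhbjlirhbirrhhbb" (len 16), cursors c1@3 c2@9 c3@16 c4@16, authorship 111...222.343434
After op 6 (move_right): buffer="rhbjlirhbirrhhbb" (len 16), cursors c1@4 c2@10 c3@16 c4@16, authorship 111...222.343434
Authorship (.=original, N=cursor N): 1 1 1 . . . 2 2 2 . 3 4 3 4 3 4
Index 11: author = 4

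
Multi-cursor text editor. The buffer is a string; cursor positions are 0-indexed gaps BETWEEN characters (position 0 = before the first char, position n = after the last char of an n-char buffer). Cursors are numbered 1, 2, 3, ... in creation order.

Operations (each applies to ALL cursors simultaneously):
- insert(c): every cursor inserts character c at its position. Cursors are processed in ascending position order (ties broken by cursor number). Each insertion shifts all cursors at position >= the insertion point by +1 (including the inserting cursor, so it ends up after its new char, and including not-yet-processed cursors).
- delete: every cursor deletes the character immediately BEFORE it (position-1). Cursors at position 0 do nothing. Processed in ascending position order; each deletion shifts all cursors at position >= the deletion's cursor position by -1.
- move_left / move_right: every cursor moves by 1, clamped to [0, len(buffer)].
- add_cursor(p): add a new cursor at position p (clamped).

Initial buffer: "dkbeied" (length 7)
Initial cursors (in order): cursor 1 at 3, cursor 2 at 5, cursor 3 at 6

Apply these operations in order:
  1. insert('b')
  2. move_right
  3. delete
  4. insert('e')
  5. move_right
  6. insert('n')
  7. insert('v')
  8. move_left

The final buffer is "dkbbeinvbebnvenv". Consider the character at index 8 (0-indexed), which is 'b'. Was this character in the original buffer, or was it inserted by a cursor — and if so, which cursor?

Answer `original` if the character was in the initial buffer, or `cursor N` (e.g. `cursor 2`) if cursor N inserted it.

Answer: cursor 2

Derivation:
After op 1 (insert('b')): buffer="dkbbeibebd" (len 10), cursors c1@4 c2@7 c3@9, authorship ...1..2.3.
After op 2 (move_right): buffer="dkbbeibebd" (len 10), cursors c1@5 c2@8 c3@10, authorship ...1..2.3.
After op 3 (delete): buffer="dkbbibb" (len 7), cursors c1@4 c2@6 c3@7, authorship ...1.23
After op 4 (insert('e')): buffer="dkbbeibebe" (len 10), cursors c1@5 c2@8 c3@10, authorship ...11.2233
After op 5 (move_right): buffer="dkbbeibebe" (len 10), cursors c1@6 c2@9 c3@10, authorship ...11.2233
After op 6 (insert('n')): buffer="dkbbeinbebnen" (len 13), cursors c1@7 c2@11 c3@13, authorship ...11.1223233
After op 7 (insert('v')): buffer="dkbbeinvbebnvenv" (len 16), cursors c1@8 c2@13 c3@16, authorship ...11.1122322333
After op 8 (move_left): buffer="dkbbeinvbebnvenv" (len 16), cursors c1@7 c2@12 c3@15, authorship ...11.1122322333
Authorship (.=original, N=cursor N): . . . 1 1 . 1 1 2 2 3 2 2 3 3 3
Index 8: author = 2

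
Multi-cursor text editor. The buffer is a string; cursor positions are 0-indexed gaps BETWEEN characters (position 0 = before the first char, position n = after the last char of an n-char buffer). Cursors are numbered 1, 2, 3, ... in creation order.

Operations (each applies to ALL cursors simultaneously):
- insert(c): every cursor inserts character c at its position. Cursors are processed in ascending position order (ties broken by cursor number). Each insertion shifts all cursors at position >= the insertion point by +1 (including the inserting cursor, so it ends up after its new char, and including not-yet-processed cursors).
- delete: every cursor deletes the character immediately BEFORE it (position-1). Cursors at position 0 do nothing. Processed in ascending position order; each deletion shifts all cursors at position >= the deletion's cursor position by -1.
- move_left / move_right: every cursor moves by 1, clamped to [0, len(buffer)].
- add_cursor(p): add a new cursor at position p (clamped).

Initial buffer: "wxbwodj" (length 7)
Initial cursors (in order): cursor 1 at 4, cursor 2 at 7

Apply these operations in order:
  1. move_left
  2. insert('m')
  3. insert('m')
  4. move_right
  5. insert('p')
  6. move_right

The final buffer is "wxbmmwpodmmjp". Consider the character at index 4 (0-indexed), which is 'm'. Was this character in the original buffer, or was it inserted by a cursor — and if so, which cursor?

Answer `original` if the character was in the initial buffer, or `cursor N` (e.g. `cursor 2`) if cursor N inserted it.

Answer: cursor 1

Derivation:
After op 1 (move_left): buffer="wxbwodj" (len 7), cursors c1@3 c2@6, authorship .......
After op 2 (insert('m')): buffer="wxbmwodmj" (len 9), cursors c1@4 c2@8, authorship ...1...2.
After op 3 (insert('m')): buffer="wxbmmwodmmj" (len 11), cursors c1@5 c2@10, authorship ...11...22.
After op 4 (move_right): buffer="wxbmmwodmmj" (len 11), cursors c1@6 c2@11, authorship ...11...22.
After op 5 (insert('p')): buffer="wxbmmwpodmmjp" (len 13), cursors c1@7 c2@13, authorship ...11.1..22.2
After op 6 (move_right): buffer="wxbmmwpodmmjp" (len 13), cursors c1@8 c2@13, authorship ...11.1..22.2
Authorship (.=original, N=cursor N): . . . 1 1 . 1 . . 2 2 . 2
Index 4: author = 1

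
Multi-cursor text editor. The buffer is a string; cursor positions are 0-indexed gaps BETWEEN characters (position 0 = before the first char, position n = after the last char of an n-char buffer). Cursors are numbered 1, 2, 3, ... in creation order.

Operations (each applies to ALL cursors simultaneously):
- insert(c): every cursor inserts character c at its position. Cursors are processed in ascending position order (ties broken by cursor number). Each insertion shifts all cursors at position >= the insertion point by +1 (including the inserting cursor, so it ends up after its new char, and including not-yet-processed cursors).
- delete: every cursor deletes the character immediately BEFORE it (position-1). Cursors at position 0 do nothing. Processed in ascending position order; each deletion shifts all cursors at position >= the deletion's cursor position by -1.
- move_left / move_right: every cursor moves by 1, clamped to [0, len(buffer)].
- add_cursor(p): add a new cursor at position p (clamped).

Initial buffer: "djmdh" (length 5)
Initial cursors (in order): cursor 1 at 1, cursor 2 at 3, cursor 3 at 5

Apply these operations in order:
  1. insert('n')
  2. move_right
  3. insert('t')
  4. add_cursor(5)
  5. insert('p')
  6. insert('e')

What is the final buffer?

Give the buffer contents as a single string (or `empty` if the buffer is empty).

After op 1 (insert('n')): buffer="dnjmndhn" (len 8), cursors c1@2 c2@5 c3@8, authorship .1..2..3
After op 2 (move_right): buffer="dnjmndhn" (len 8), cursors c1@3 c2@6 c3@8, authorship .1..2..3
After op 3 (insert('t')): buffer="dnjtmndthnt" (len 11), cursors c1@4 c2@8 c3@11, authorship .1.1.2.2.33
After op 4 (add_cursor(5)): buffer="dnjtmndthnt" (len 11), cursors c1@4 c4@5 c2@8 c3@11, authorship .1.1.2.2.33
After op 5 (insert('p')): buffer="dnjtpmpndtphntp" (len 15), cursors c1@5 c4@7 c2@11 c3@15, authorship .1.11.42.22.333
After op 6 (insert('e')): buffer="dnjtpempendtpehntpe" (len 19), cursors c1@6 c4@9 c2@14 c3@19, authorship .1.111.442.222.3333

Answer: dnjtpempendtpehntpe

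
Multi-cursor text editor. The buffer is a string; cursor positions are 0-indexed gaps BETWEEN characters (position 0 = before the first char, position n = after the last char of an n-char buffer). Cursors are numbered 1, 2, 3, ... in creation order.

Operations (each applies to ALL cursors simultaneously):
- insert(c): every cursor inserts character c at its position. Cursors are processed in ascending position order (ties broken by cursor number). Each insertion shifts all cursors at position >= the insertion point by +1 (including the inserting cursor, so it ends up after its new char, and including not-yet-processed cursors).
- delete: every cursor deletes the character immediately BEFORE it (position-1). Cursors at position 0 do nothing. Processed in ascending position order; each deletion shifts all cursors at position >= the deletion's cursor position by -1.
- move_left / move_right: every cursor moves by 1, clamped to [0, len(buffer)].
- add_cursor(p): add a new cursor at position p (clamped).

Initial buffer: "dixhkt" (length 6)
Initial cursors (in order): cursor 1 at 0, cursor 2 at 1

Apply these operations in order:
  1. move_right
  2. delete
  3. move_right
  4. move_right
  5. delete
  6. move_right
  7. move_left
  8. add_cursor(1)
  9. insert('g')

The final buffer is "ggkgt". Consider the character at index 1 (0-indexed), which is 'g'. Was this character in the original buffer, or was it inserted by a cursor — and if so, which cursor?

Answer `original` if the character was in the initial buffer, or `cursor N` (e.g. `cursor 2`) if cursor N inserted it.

Answer: cursor 2

Derivation:
After op 1 (move_right): buffer="dixhkt" (len 6), cursors c1@1 c2@2, authorship ......
After op 2 (delete): buffer="xhkt" (len 4), cursors c1@0 c2@0, authorship ....
After op 3 (move_right): buffer="xhkt" (len 4), cursors c1@1 c2@1, authorship ....
After op 4 (move_right): buffer="xhkt" (len 4), cursors c1@2 c2@2, authorship ....
After op 5 (delete): buffer="kt" (len 2), cursors c1@0 c2@0, authorship ..
After op 6 (move_right): buffer="kt" (len 2), cursors c1@1 c2@1, authorship ..
After op 7 (move_left): buffer="kt" (len 2), cursors c1@0 c2@0, authorship ..
After op 8 (add_cursor(1)): buffer="kt" (len 2), cursors c1@0 c2@0 c3@1, authorship ..
After op 9 (insert('g')): buffer="ggkgt" (len 5), cursors c1@2 c2@2 c3@4, authorship 12.3.
Authorship (.=original, N=cursor N): 1 2 . 3 .
Index 1: author = 2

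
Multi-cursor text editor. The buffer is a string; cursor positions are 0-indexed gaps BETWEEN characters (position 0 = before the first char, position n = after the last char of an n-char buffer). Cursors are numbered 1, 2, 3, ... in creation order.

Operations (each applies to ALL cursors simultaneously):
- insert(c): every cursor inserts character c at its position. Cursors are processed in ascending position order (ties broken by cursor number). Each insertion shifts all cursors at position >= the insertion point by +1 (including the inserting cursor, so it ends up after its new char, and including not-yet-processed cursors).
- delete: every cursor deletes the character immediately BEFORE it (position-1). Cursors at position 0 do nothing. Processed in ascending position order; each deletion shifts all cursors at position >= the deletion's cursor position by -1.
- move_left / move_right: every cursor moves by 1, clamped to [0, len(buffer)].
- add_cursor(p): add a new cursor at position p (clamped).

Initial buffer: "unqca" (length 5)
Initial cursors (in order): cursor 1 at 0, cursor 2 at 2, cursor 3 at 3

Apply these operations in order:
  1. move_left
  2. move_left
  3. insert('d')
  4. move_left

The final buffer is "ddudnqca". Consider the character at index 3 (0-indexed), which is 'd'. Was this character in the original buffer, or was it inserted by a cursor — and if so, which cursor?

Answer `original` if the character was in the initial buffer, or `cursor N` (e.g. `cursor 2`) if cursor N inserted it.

Answer: cursor 3

Derivation:
After op 1 (move_left): buffer="unqca" (len 5), cursors c1@0 c2@1 c3@2, authorship .....
After op 2 (move_left): buffer="unqca" (len 5), cursors c1@0 c2@0 c3@1, authorship .....
After op 3 (insert('d')): buffer="ddudnqca" (len 8), cursors c1@2 c2@2 c3@4, authorship 12.3....
After op 4 (move_left): buffer="ddudnqca" (len 8), cursors c1@1 c2@1 c3@3, authorship 12.3....
Authorship (.=original, N=cursor N): 1 2 . 3 . . . .
Index 3: author = 3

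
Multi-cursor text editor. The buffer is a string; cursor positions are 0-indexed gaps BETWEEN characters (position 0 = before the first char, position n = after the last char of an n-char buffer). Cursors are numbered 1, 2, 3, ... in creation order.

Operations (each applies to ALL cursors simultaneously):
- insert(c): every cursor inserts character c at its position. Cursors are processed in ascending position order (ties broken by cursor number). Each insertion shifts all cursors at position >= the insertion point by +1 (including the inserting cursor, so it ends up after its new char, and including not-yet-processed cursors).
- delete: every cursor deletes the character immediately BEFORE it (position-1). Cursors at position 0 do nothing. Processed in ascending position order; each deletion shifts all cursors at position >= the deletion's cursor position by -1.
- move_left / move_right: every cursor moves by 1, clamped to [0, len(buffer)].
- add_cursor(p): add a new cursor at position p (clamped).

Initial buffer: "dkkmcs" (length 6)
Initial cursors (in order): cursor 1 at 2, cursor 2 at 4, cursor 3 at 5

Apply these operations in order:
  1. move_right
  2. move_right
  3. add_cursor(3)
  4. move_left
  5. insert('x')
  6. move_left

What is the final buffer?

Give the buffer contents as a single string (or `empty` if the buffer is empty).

Answer: dkxkxmcxxs

Derivation:
After op 1 (move_right): buffer="dkkmcs" (len 6), cursors c1@3 c2@5 c3@6, authorship ......
After op 2 (move_right): buffer="dkkmcs" (len 6), cursors c1@4 c2@6 c3@6, authorship ......
After op 3 (add_cursor(3)): buffer="dkkmcs" (len 6), cursors c4@3 c1@4 c2@6 c3@6, authorship ......
After op 4 (move_left): buffer="dkkmcs" (len 6), cursors c4@2 c1@3 c2@5 c3@5, authorship ......
After op 5 (insert('x')): buffer="dkxkxmcxxs" (len 10), cursors c4@3 c1@5 c2@9 c3@9, authorship ..4.1..23.
After op 6 (move_left): buffer="dkxkxmcxxs" (len 10), cursors c4@2 c1@4 c2@8 c3@8, authorship ..4.1..23.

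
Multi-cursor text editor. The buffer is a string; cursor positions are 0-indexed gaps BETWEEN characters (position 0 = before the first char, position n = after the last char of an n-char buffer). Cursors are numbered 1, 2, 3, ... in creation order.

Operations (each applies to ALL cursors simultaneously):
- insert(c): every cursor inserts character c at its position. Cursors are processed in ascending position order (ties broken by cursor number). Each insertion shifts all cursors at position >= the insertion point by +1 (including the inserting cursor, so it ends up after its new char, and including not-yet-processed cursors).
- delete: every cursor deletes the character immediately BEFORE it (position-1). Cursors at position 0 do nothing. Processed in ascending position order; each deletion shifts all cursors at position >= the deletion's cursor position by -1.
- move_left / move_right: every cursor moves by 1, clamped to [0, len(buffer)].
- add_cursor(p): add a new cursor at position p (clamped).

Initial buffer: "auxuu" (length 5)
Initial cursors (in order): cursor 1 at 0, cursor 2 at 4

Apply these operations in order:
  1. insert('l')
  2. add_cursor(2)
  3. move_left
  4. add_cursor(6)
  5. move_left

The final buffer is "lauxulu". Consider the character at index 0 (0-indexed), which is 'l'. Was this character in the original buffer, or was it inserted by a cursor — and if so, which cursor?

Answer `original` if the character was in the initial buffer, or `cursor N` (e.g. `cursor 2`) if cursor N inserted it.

Answer: cursor 1

Derivation:
After op 1 (insert('l')): buffer="lauxulu" (len 7), cursors c1@1 c2@6, authorship 1....2.
After op 2 (add_cursor(2)): buffer="lauxulu" (len 7), cursors c1@1 c3@2 c2@6, authorship 1....2.
After op 3 (move_left): buffer="lauxulu" (len 7), cursors c1@0 c3@1 c2@5, authorship 1....2.
After op 4 (add_cursor(6)): buffer="lauxulu" (len 7), cursors c1@0 c3@1 c2@5 c4@6, authorship 1....2.
After op 5 (move_left): buffer="lauxulu" (len 7), cursors c1@0 c3@0 c2@4 c4@5, authorship 1....2.
Authorship (.=original, N=cursor N): 1 . . . . 2 .
Index 0: author = 1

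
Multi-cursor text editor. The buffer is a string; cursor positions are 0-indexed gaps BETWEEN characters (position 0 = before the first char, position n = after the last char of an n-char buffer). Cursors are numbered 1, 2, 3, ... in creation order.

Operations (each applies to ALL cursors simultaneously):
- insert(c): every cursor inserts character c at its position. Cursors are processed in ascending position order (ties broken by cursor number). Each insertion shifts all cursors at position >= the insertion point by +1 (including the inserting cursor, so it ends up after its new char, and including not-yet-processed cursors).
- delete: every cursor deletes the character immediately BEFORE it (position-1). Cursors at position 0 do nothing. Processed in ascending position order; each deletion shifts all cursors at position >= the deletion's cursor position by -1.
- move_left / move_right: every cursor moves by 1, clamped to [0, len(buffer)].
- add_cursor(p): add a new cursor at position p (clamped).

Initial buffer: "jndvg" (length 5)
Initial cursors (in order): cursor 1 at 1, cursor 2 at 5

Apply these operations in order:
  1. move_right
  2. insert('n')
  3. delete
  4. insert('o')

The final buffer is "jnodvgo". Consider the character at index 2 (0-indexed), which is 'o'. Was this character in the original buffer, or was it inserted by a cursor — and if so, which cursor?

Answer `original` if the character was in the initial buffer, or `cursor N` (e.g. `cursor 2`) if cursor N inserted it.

Answer: cursor 1

Derivation:
After op 1 (move_right): buffer="jndvg" (len 5), cursors c1@2 c2@5, authorship .....
After op 2 (insert('n')): buffer="jnndvgn" (len 7), cursors c1@3 c2@7, authorship ..1...2
After op 3 (delete): buffer="jndvg" (len 5), cursors c1@2 c2@5, authorship .....
After op 4 (insert('o')): buffer="jnodvgo" (len 7), cursors c1@3 c2@7, authorship ..1...2
Authorship (.=original, N=cursor N): . . 1 . . . 2
Index 2: author = 1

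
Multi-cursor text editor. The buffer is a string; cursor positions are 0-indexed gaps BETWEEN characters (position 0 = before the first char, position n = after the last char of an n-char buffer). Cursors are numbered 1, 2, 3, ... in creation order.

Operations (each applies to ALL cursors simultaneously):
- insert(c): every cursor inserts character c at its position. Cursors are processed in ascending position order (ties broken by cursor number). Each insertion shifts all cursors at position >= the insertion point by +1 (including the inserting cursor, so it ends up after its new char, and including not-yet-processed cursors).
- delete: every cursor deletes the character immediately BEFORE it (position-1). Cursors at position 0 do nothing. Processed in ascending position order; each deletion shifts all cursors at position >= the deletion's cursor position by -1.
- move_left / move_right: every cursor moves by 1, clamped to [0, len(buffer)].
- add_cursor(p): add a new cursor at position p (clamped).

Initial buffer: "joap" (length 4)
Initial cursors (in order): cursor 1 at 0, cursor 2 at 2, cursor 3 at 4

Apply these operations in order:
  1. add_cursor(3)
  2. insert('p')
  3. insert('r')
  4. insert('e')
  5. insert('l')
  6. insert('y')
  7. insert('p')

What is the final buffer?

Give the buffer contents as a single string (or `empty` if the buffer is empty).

After op 1 (add_cursor(3)): buffer="joap" (len 4), cursors c1@0 c2@2 c4@3 c3@4, authorship ....
After op 2 (insert('p')): buffer="pjopappp" (len 8), cursors c1@1 c2@4 c4@6 c3@8, authorship 1..2.4.3
After op 3 (insert('r')): buffer="prjopraprppr" (len 12), cursors c1@2 c2@6 c4@9 c3@12, authorship 11..22.44.33
After op 4 (insert('e')): buffer="prejopreapreppre" (len 16), cursors c1@3 c2@8 c4@12 c3@16, authorship 111..222.444.333
After op 5 (insert('l')): buffer="preljoprelaprelpprel" (len 20), cursors c1@4 c2@10 c4@15 c3@20, authorship 1111..2222.4444.3333
After op 6 (insert('y')): buffer="prelyjoprelyaprelypprely" (len 24), cursors c1@5 c2@12 c4@18 c3@24, authorship 11111..22222.44444.33333
After op 7 (insert('p')): buffer="prelypjoprelypaprelyppprelyp" (len 28), cursors c1@6 c2@14 c4@21 c3@28, authorship 111111..222222.444444.333333

Answer: prelypjoprelypaprelyppprelyp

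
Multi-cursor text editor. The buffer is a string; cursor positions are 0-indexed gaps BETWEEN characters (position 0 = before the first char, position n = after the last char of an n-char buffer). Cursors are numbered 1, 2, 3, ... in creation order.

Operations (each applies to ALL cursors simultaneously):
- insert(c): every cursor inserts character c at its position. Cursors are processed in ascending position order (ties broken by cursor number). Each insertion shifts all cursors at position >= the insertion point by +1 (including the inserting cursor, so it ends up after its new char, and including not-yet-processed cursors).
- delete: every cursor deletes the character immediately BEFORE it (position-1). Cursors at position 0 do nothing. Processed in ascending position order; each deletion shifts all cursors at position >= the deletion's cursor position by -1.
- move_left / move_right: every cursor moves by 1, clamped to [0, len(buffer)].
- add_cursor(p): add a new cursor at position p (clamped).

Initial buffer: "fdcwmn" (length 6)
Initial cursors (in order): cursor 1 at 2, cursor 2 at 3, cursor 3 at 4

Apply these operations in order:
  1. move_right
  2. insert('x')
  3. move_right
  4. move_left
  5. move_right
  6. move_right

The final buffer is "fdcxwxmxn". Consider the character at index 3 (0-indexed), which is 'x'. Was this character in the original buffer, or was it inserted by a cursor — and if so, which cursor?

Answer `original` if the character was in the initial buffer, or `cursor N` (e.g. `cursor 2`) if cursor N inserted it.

Answer: cursor 1

Derivation:
After op 1 (move_right): buffer="fdcwmn" (len 6), cursors c1@3 c2@4 c3@5, authorship ......
After op 2 (insert('x')): buffer="fdcxwxmxn" (len 9), cursors c1@4 c2@6 c3@8, authorship ...1.2.3.
After op 3 (move_right): buffer="fdcxwxmxn" (len 9), cursors c1@5 c2@7 c3@9, authorship ...1.2.3.
After op 4 (move_left): buffer="fdcxwxmxn" (len 9), cursors c1@4 c2@6 c3@8, authorship ...1.2.3.
After op 5 (move_right): buffer="fdcxwxmxn" (len 9), cursors c1@5 c2@7 c3@9, authorship ...1.2.3.
After op 6 (move_right): buffer="fdcxwxmxn" (len 9), cursors c1@6 c2@8 c3@9, authorship ...1.2.3.
Authorship (.=original, N=cursor N): . . . 1 . 2 . 3 .
Index 3: author = 1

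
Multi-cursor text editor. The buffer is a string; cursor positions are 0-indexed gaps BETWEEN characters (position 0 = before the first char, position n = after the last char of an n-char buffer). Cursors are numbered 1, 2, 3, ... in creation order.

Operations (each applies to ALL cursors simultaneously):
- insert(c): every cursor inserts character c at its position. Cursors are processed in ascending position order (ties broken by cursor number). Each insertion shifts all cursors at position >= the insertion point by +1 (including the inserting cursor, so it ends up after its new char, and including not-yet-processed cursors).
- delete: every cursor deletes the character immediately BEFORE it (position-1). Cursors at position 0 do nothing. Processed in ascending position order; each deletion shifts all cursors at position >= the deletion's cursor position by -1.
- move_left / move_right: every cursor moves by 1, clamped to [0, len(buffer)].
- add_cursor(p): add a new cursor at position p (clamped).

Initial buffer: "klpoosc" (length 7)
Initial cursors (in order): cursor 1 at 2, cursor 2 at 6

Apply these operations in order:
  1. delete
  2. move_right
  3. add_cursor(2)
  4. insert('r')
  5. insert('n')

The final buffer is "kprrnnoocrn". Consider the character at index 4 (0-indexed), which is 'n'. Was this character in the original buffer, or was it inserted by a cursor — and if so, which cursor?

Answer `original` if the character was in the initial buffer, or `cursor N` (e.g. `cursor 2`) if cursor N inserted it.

After op 1 (delete): buffer="kpooc" (len 5), cursors c1@1 c2@4, authorship .....
After op 2 (move_right): buffer="kpooc" (len 5), cursors c1@2 c2@5, authorship .....
After op 3 (add_cursor(2)): buffer="kpooc" (len 5), cursors c1@2 c3@2 c2@5, authorship .....
After op 4 (insert('r')): buffer="kprroocr" (len 8), cursors c1@4 c3@4 c2@8, authorship ..13...2
After op 5 (insert('n')): buffer="kprrnnoocrn" (len 11), cursors c1@6 c3@6 c2@11, authorship ..1313...22
Authorship (.=original, N=cursor N): . . 1 3 1 3 . . . 2 2
Index 4: author = 1

Answer: cursor 1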